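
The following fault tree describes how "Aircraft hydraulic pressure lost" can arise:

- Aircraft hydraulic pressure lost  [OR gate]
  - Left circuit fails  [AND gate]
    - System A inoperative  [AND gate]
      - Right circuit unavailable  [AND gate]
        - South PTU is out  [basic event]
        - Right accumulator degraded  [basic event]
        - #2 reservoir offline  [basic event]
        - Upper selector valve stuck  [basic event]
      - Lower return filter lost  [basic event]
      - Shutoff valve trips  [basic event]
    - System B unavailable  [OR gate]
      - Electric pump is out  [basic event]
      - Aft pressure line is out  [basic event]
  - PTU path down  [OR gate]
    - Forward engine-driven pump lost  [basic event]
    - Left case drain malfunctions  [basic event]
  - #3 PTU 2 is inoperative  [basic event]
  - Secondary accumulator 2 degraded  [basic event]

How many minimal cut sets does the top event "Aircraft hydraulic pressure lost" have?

Right circuit unavailable [AND]: one cut set from each child combined → 1 × 1 × 1 × 1 = 1 cut set(s).
System A inoperative [AND]: one cut set from each child combined → 1 × 1 × 1 = 1 cut set(s).
System B unavailable [OR]: union of children's cut sets → 2 cut set(s).
Left circuit fails [AND]: one cut set from each child combined → 1 × 2 = 2 cut set(s).
PTU path down [OR]: union of children's cut sets → 2 cut set(s).
Aircraft hydraulic pressure lost [OR]: union of children's cut sets → 6 cut set(s).
Minimal cut sets: {#2 reservoir offline, Electric pump is out, Lower return filter lost, Right accumulator degraded, Shutoff valve trips, South PTU is out, Upper selector valve stuck}; {#2 reservoir offline, Aft pressure line is out, Lower return filter lost, Right accumulator degraded, Shutoff valve trips, South PTU is out, Upper selector valve stuck}; {Forward engine-driven pump lost}; {Left case drain malfunctions}; {#3 PTU 2 is inoperative}; {Secondary accumulator 2 degraded}.

6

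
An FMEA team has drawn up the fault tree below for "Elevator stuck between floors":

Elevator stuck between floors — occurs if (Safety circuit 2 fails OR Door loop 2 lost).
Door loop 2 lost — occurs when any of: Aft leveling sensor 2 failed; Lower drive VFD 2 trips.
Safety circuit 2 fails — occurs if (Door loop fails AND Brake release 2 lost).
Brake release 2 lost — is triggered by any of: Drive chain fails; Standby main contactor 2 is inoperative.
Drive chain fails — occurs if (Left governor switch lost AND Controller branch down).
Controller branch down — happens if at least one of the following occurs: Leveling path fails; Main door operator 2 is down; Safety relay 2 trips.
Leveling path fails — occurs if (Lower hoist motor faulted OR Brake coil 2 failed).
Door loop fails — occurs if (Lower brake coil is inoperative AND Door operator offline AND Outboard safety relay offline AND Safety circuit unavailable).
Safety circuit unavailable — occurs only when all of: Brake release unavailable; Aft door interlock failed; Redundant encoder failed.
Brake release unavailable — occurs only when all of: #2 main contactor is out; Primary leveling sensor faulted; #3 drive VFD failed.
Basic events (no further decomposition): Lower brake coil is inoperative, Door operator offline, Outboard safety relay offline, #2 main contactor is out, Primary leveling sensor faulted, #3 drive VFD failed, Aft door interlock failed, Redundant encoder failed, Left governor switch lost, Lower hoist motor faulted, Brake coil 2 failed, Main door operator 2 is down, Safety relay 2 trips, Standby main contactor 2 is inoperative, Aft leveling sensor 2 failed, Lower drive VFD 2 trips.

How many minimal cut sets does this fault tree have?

7

Brake release unavailable [AND]: one cut set from each child combined → 1 × 1 × 1 = 1 cut set(s).
Safety circuit unavailable [AND]: one cut set from each child combined → 1 × 1 × 1 = 1 cut set(s).
Door loop fails [AND]: one cut set from each child combined → 1 × 1 × 1 × 1 = 1 cut set(s).
Leveling path fails [OR]: union of children's cut sets → 2 cut set(s).
Controller branch down [OR]: union of children's cut sets → 4 cut set(s).
Drive chain fails [AND]: one cut set from each child combined → 1 × 4 = 4 cut set(s).
Brake release 2 lost [OR]: union of children's cut sets → 5 cut set(s).
Safety circuit 2 fails [AND]: one cut set from each child combined → 1 × 5 = 5 cut set(s).
Door loop 2 lost [OR]: union of children's cut sets → 2 cut set(s).
Elevator stuck between floors [OR]: union of children's cut sets → 7 cut set(s).
Minimal cut sets: {#2 main contactor is out, #3 drive VFD failed, Aft door interlock failed, Door operator offline, Left governor switch lost, Lower brake coil is inoperative, Lower hoist motor faulted, Outboard safety relay offline, Primary leveling sensor faulted, Redundant encoder failed}; {#2 main contactor is out, #3 drive VFD failed, Aft door interlock failed, Brake coil 2 failed, Door operator offline, Left governor switch lost, Lower brake coil is inoperative, Outboard safety relay offline, Primary leveling sensor faulted, Redundant encoder failed}; {#2 main contactor is out, #3 drive VFD failed, Aft door interlock failed, Door operator offline, Left governor switch lost, Lower brake coil is inoperative, Main door operator 2 is down, Outboard safety relay offline, Primary leveling sensor faulted, Redundant encoder failed}; {#2 main contactor is out, #3 drive VFD failed, Aft door interlock failed, Door operator offline, Left governor switch lost, Lower brake coil is inoperative, Outboard safety relay offline, Primary leveling sensor faulted, Redundant encoder failed, Safety relay 2 trips}; {#2 main contactor is out, #3 drive VFD failed, Aft door interlock failed, Door operator offline, Lower brake coil is inoperative, Outboard safety relay offline, Primary leveling sensor faulted, Redundant encoder failed, Standby main contactor 2 is inoperative}; {Aft leveling sensor 2 failed}; {Lower drive VFD 2 trips}.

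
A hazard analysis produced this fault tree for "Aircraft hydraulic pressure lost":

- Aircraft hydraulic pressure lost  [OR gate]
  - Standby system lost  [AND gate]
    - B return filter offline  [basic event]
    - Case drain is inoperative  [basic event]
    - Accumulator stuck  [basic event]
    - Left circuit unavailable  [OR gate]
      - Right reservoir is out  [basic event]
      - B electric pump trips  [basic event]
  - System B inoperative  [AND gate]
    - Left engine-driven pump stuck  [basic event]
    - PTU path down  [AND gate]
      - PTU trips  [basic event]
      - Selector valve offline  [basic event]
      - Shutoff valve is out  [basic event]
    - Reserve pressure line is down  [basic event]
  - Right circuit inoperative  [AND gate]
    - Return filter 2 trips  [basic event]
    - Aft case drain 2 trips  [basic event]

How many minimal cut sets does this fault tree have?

Left circuit unavailable [OR]: union of children's cut sets → 2 cut set(s).
Standby system lost [AND]: one cut set from each child combined → 1 × 1 × 1 × 2 = 2 cut set(s).
PTU path down [AND]: one cut set from each child combined → 1 × 1 × 1 = 1 cut set(s).
System B inoperative [AND]: one cut set from each child combined → 1 × 1 × 1 = 1 cut set(s).
Right circuit inoperative [AND]: one cut set from each child combined → 1 × 1 = 1 cut set(s).
Aircraft hydraulic pressure lost [OR]: union of children's cut sets → 4 cut set(s).
Minimal cut sets: {Accumulator stuck, B return filter offline, Case drain is inoperative, Right reservoir is out}; {Accumulator stuck, B electric pump trips, B return filter offline, Case drain is inoperative}; {Left engine-driven pump stuck, PTU trips, Reserve pressure line is down, Selector valve offline, Shutoff valve is out}; {Aft case drain 2 trips, Return filter 2 trips}.

4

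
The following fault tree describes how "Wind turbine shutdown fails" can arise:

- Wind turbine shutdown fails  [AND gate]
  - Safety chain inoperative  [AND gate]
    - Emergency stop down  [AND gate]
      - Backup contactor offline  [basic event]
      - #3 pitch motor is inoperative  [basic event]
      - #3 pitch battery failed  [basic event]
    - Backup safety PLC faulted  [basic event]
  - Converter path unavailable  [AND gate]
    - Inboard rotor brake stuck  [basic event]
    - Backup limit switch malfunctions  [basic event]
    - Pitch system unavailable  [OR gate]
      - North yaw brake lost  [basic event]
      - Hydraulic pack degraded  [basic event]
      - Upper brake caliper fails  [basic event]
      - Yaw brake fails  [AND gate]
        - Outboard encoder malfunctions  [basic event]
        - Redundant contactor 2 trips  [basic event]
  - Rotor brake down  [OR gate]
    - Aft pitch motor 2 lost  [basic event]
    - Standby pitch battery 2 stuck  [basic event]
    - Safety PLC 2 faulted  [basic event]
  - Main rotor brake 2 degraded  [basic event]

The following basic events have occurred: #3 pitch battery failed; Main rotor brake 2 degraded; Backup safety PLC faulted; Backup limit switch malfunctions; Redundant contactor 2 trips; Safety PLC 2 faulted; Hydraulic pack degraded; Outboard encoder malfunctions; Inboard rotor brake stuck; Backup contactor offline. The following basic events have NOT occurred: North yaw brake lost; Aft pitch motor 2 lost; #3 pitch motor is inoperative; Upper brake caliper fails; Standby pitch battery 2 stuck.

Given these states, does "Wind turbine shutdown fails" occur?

No

Emergency stop down [AND]: Backup contactor offline=occurs, #3 pitch motor is inoperative=not, #3 pitch battery failed=occurs → not all inputs occur → does not occur.
Safety chain inoperative [AND]: Emergency stop down=not, Backup safety PLC faulted=occurs → not all inputs occur → does not occur.
Yaw brake fails [AND]: Outboard encoder malfunctions=occurs, Redundant contactor 2 trips=occurs → all inputs occur → occurs.
Pitch system unavailable [OR]: North yaw brake lost=not, Hydraulic pack degraded=occurs, Upper brake caliper fails=not, Yaw brake fails=occurs → at least one input occurs → occurs.
Converter path unavailable [AND]: Inboard rotor brake stuck=occurs, Backup limit switch malfunctions=occurs, Pitch system unavailable=occurs → all inputs occur → occurs.
Rotor brake down [OR]: Aft pitch motor 2 lost=not, Standby pitch battery 2 stuck=not, Safety PLC 2 faulted=occurs → at least one input occurs → occurs.
Wind turbine shutdown fails [AND]: Safety chain inoperative=not, Converter path unavailable=occurs, Rotor brake down=occurs, Main rotor brake 2 degraded=occurs → not all inputs occur → does not occur.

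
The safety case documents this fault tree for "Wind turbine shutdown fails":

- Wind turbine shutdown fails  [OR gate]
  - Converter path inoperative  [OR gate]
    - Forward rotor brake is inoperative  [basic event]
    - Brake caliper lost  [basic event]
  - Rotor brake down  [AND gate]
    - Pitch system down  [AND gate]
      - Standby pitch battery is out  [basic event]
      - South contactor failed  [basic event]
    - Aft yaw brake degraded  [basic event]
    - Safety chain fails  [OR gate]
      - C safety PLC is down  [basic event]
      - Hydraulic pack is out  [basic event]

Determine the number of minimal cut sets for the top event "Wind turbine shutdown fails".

Converter path inoperative [OR]: union of children's cut sets → 2 cut set(s).
Pitch system down [AND]: one cut set from each child combined → 1 × 1 = 1 cut set(s).
Safety chain fails [OR]: union of children's cut sets → 2 cut set(s).
Rotor brake down [AND]: one cut set from each child combined → 1 × 1 × 2 = 2 cut set(s).
Wind turbine shutdown fails [OR]: union of children's cut sets → 4 cut set(s).
Minimal cut sets: {Forward rotor brake is inoperative}; {Brake caliper lost}; {Aft yaw brake degraded, C safety PLC is down, South contactor failed, Standby pitch battery is out}; {Aft yaw brake degraded, Hydraulic pack is out, South contactor failed, Standby pitch battery is out}.

4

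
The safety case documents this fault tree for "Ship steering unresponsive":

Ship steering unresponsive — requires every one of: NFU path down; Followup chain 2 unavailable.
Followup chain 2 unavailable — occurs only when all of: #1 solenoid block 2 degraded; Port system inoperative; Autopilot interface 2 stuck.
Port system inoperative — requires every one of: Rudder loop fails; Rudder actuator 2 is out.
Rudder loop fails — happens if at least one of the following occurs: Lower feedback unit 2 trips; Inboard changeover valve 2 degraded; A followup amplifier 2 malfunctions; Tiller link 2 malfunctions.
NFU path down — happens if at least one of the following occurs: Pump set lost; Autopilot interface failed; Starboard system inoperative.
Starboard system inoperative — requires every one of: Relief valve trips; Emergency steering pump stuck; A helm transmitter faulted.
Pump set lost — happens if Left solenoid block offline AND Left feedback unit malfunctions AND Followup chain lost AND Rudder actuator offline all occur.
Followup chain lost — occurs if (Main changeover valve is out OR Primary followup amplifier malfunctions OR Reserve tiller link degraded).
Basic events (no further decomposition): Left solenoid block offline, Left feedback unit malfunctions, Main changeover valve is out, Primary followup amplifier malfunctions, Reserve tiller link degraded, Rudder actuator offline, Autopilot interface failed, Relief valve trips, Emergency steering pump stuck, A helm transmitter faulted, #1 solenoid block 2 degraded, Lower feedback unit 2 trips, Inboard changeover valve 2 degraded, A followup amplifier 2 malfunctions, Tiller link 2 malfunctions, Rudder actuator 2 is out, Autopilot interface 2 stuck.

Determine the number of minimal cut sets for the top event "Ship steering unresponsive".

20

Followup chain lost [OR]: union of children's cut sets → 3 cut set(s).
Pump set lost [AND]: one cut set from each child combined → 1 × 1 × 3 × 1 = 3 cut set(s).
Starboard system inoperative [AND]: one cut set from each child combined → 1 × 1 × 1 = 1 cut set(s).
NFU path down [OR]: union of children's cut sets → 5 cut set(s).
Rudder loop fails [OR]: union of children's cut sets → 4 cut set(s).
Port system inoperative [AND]: one cut set from each child combined → 4 × 1 = 4 cut set(s).
Followup chain 2 unavailable [AND]: one cut set from each child combined → 1 × 4 × 1 = 4 cut set(s).
Ship steering unresponsive [AND]: one cut set from each child combined → 5 × 4 = 20 cut set(s).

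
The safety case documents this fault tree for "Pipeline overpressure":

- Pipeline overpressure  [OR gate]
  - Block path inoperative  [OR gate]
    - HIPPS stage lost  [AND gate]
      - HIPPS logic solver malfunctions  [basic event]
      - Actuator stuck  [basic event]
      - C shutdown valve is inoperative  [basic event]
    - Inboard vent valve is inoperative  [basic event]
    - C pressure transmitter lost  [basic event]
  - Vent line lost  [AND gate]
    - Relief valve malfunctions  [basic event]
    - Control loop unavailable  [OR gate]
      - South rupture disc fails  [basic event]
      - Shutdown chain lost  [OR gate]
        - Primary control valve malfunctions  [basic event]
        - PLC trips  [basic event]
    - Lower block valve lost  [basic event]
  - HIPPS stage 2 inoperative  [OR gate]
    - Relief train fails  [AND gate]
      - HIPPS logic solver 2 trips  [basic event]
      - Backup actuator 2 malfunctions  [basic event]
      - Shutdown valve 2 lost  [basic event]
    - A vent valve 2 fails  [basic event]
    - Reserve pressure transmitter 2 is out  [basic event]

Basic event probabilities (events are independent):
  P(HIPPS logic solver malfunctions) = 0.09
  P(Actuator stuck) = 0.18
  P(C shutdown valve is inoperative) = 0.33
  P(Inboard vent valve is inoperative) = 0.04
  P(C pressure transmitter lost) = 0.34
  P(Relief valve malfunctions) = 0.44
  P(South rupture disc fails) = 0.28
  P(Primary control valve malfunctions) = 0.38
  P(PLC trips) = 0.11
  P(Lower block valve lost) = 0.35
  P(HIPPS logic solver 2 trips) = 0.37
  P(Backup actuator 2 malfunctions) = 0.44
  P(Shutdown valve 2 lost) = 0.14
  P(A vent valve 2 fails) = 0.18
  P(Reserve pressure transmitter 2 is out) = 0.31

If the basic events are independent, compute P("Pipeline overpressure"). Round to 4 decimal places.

0.6839

P(HIPPS stage lost) [AND] = 0.09 × 0.18 × 0.33 = 0.005346
P(Block path inoperative) [OR] = 1 − (1−0.005346) × (1−0.04) × (1−0.34) = 0.369787
P(Shutdown chain lost) [OR] = 1 − (1−0.38) × (1−0.11) = 0.448200
P(Control loop unavailable) [OR] = 1 − (1−0.28) × (1−0.448200) = 0.602704
P(Vent line lost) [AND] = 0.44 × 0.602704 × 0.35 = 0.092816
P(Relief train fails) [AND] = 0.37 × 0.44 × 0.14 = 0.022792
P(HIPPS stage 2 inoperative) [OR] = 1 − (1−0.022792) × (1−0.18) × (1−0.31) = 0.447096
P(Pipeline overpressure) [OR] = 1 − (1−0.369787) × (1−0.092816) × (1−0.447096) = 0.683894
Rounded to 4 decimal places: P(Pipeline overpressure) ≈ 0.6839.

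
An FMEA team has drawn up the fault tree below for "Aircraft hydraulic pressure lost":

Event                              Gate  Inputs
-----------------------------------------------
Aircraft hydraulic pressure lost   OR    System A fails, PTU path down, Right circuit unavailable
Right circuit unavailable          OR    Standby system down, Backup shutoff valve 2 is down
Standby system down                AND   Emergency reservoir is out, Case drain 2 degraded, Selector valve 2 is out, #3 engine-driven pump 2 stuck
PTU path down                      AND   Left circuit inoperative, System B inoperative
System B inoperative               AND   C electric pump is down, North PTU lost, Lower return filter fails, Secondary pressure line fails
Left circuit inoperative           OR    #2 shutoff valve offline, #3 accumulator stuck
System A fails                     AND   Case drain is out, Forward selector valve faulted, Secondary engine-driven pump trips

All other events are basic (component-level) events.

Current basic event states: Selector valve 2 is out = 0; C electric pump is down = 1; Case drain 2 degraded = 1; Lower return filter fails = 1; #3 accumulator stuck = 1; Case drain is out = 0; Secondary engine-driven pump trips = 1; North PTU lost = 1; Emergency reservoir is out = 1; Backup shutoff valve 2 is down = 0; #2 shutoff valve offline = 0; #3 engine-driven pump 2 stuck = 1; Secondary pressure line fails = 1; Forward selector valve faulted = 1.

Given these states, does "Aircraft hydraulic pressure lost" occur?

System A fails [AND]: Case drain is out=not, Forward selector valve faulted=occurs, Secondary engine-driven pump trips=occurs → not all inputs occur → does not occur.
Left circuit inoperative [OR]: #2 shutoff valve offline=not, #3 accumulator stuck=occurs → at least one input occurs → occurs.
System B inoperative [AND]: C electric pump is down=occurs, North PTU lost=occurs, Lower return filter fails=occurs, Secondary pressure line fails=occurs → all inputs occur → occurs.
PTU path down [AND]: Left circuit inoperative=occurs, System B inoperative=occurs → all inputs occur → occurs.
Standby system down [AND]: Emergency reservoir is out=occurs, Case drain 2 degraded=occurs, Selector valve 2 is out=not, #3 engine-driven pump 2 stuck=occurs → not all inputs occur → does not occur.
Right circuit unavailable [OR]: Standby system down=not, Backup shutoff valve 2 is down=not → no input occurs → does not occur.
Aircraft hydraulic pressure lost [OR]: System A fails=not, PTU path down=occurs, Right circuit unavailable=not → at least one input occurs → occurs.

Yes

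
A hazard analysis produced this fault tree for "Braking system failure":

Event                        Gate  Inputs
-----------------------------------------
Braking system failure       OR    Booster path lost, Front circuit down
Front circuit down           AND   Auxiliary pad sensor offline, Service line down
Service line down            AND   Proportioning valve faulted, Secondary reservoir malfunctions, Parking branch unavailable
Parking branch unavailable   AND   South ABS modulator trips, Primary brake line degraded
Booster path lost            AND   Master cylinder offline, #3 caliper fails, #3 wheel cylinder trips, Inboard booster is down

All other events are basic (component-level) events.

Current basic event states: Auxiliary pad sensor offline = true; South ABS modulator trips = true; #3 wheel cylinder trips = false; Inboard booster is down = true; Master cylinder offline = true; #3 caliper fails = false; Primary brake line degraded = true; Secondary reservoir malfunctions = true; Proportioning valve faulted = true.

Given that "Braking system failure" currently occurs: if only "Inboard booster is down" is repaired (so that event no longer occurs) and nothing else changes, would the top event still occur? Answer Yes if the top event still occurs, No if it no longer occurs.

Yes

Counterfactual: set "Inboard booster is down" to not occurred.
Booster path lost [AND]: Master cylinder offline=occurs, #3 caliper fails=not, #3 wheel cylinder trips=not, Inboard booster is down=not → not all inputs occur → does not occur.
Parking branch unavailable [AND]: South ABS modulator trips=occurs, Primary brake line degraded=occurs → all inputs occur → occurs.
Service line down [AND]: Proportioning valve faulted=occurs, Secondary reservoir malfunctions=occurs, Parking branch unavailable=occurs → all inputs occur → occurs.
Front circuit down [AND]: Auxiliary pad sensor offline=occurs, Service line down=occurs → all inputs occur → occurs.
Braking system failure [OR]: Booster path lost=not, Front circuit down=occurs → at least one input occurs → occurs.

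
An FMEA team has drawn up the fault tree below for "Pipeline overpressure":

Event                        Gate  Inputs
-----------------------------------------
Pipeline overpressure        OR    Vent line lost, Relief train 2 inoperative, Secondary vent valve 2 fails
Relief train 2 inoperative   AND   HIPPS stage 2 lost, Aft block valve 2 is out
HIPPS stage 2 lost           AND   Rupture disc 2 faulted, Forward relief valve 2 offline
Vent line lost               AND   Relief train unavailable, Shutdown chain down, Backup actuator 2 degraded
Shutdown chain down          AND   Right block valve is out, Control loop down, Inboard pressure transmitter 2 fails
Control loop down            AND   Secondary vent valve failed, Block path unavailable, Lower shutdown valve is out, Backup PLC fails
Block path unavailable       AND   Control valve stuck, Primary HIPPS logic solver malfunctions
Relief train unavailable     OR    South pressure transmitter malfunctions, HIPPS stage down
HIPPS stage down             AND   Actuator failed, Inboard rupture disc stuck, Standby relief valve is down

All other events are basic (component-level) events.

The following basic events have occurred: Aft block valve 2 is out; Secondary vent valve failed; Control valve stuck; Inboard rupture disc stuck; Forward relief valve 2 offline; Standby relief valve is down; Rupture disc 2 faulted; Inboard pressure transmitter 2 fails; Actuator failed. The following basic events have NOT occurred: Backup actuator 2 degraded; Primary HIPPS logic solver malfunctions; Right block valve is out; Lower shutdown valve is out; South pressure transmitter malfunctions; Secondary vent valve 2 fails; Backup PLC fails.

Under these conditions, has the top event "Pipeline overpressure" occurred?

Yes

HIPPS stage down [AND]: Actuator failed=occurs, Inboard rupture disc stuck=occurs, Standby relief valve is down=occurs → all inputs occur → occurs.
Relief train unavailable [OR]: South pressure transmitter malfunctions=not, HIPPS stage down=occurs → at least one input occurs → occurs.
Block path unavailable [AND]: Control valve stuck=occurs, Primary HIPPS logic solver malfunctions=not → not all inputs occur → does not occur.
Control loop down [AND]: Secondary vent valve failed=occurs, Block path unavailable=not, Lower shutdown valve is out=not, Backup PLC fails=not → not all inputs occur → does not occur.
Shutdown chain down [AND]: Right block valve is out=not, Control loop down=not, Inboard pressure transmitter 2 fails=occurs → not all inputs occur → does not occur.
Vent line lost [AND]: Relief train unavailable=occurs, Shutdown chain down=not, Backup actuator 2 degraded=not → not all inputs occur → does not occur.
HIPPS stage 2 lost [AND]: Rupture disc 2 faulted=occurs, Forward relief valve 2 offline=occurs → all inputs occur → occurs.
Relief train 2 inoperative [AND]: HIPPS stage 2 lost=occurs, Aft block valve 2 is out=occurs → all inputs occur → occurs.
Pipeline overpressure [OR]: Vent line lost=not, Relief train 2 inoperative=occurs, Secondary vent valve 2 fails=not → at least one input occurs → occurs.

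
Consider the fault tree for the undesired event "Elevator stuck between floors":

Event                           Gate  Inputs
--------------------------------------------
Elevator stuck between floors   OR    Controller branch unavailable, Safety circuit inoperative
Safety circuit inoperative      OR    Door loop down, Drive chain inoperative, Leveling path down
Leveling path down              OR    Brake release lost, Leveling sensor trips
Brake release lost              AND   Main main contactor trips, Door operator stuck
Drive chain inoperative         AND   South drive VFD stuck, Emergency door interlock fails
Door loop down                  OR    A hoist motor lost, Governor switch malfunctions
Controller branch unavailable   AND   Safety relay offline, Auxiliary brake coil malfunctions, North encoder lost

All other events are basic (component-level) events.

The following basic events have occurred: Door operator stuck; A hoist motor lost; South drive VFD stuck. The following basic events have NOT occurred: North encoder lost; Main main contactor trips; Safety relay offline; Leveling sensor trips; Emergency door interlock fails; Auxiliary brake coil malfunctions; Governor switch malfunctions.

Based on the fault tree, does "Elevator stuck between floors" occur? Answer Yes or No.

Yes

Controller branch unavailable [AND]: Safety relay offline=not, Auxiliary brake coil malfunctions=not, North encoder lost=not → not all inputs occur → does not occur.
Door loop down [OR]: A hoist motor lost=occurs, Governor switch malfunctions=not → at least one input occurs → occurs.
Drive chain inoperative [AND]: South drive VFD stuck=occurs, Emergency door interlock fails=not → not all inputs occur → does not occur.
Brake release lost [AND]: Main main contactor trips=not, Door operator stuck=occurs → not all inputs occur → does not occur.
Leveling path down [OR]: Brake release lost=not, Leveling sensor trips=not → no input occurs → does not occur.
Safety circuit inoperative [OR]: Door loop down=occurs, Drive chain inoperative=not, Leveling path down=not → at least one input occurs → occurs.
Elevator stuck between floors [OR]: Controller branch unavailable=not, Safety circuit inoperative=occurs → at least one input occurs → occurs.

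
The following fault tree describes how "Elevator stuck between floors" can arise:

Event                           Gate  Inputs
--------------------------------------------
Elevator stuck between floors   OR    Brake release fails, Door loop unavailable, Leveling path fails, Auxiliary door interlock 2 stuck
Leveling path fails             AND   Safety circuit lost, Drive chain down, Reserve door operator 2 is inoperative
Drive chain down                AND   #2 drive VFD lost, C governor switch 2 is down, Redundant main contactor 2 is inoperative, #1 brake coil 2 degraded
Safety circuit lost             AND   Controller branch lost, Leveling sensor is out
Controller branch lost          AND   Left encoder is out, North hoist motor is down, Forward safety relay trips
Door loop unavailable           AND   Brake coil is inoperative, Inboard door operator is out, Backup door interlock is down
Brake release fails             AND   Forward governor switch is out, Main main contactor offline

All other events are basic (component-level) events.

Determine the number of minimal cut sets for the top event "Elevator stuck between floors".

4

Brake release fails [AND]: one cut set from each child combined → 1 × 1 = 1 cut set(s).
Door loop unavailable [AND]: one cut set from each child combined → 1 × 1 × 1 = 1 cut set(s).
Controller branch lost [AND]: one cut set from each child combined → 1 × 1 × 1 = 1 cut set(s).
Safety circuit lost [AND]: one cut set from each child combined → 1 × 1 = 1 cut set(s).
Drive chain down [AND]: one cut set from each child combined → 1 × 1 × 1 × 1 = 1 cut set(s).
Leveling path fails [AND]: one cut set from each child combined → 1 × 1 × 1 = 1 cut set(s).
Elevator stuck between floors [OR]: union of children's cut sets → 4 cut set(s).
Minimal cut sets: {Forward governor switch is out, Main main contactor offline}; {Backup door interlock is down, Brake coil is inoperative, Inboard door operator is out}; {#1 brake coil 2 degraded, #2 drive VFD lost, C governor switch 2 is down, Forward safety relay trips, Left encoder is out, Leveling sensor is out, North hoist motor is down, Redundant main contactor 2 is inoperative, Reserve door operator 2 is inoperative}; {Auxiliary door interlock 2 stuck}.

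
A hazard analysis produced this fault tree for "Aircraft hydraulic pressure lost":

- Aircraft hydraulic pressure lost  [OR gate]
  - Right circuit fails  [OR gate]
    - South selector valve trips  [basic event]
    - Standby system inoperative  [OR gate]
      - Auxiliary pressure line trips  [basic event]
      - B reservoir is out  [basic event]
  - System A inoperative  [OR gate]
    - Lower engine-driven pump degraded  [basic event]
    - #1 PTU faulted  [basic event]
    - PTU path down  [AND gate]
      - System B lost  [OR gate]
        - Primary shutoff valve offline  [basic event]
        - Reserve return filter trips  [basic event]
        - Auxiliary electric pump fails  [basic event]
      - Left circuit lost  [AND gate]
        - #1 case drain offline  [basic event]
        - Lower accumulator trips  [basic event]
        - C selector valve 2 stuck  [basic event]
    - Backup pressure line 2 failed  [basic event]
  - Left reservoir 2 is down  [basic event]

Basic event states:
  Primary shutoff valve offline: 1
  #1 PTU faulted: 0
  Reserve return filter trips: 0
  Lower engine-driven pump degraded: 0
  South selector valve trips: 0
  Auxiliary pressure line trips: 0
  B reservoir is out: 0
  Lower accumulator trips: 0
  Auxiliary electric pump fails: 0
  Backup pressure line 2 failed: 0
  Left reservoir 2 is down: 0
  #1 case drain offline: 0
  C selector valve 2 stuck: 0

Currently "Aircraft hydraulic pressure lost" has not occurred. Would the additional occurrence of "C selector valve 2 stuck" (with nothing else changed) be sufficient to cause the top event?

No

Counterfactual: set "C selector valve 2 stuck" to occurred.
Standby system inoperative [OR]: Auxiliary pressure line trips=not, B reservoir is out=not → no input occurs → does not occur.
Right circuit fails [OR]: South selector valve trips=not, Standby system inoperative=not → no input occurs → does not occur.
System B lost [OR]: Primary shutoff valve offline=occurs, Reserve return filter trips=not, Auxiliary electric pump fails=not → at least one input occurs → occurs.
Left circuit lost [AND]: #1 case drain offline=not, Lower accumulator trips=not, C selector valve 2 stuck=occurs → not all inputs occur → does not occur.
PTU path down [AND]: System B lost=occurs, Left circuit lost=not → not all inputs occur → does not occur.
System A inoperative [OR]: Lower engine-driven pump degraded=not, #1 PTU faulted=not, PTU path down=not, Backup pressure line 2 failed=not → no input occurs → does not occur.
Aircraft hydraulic pressure lost [OR]: Right circuit fails=not, System A inoperative=not, Left reservoir 2 is down=not → no input occurs → does not occur.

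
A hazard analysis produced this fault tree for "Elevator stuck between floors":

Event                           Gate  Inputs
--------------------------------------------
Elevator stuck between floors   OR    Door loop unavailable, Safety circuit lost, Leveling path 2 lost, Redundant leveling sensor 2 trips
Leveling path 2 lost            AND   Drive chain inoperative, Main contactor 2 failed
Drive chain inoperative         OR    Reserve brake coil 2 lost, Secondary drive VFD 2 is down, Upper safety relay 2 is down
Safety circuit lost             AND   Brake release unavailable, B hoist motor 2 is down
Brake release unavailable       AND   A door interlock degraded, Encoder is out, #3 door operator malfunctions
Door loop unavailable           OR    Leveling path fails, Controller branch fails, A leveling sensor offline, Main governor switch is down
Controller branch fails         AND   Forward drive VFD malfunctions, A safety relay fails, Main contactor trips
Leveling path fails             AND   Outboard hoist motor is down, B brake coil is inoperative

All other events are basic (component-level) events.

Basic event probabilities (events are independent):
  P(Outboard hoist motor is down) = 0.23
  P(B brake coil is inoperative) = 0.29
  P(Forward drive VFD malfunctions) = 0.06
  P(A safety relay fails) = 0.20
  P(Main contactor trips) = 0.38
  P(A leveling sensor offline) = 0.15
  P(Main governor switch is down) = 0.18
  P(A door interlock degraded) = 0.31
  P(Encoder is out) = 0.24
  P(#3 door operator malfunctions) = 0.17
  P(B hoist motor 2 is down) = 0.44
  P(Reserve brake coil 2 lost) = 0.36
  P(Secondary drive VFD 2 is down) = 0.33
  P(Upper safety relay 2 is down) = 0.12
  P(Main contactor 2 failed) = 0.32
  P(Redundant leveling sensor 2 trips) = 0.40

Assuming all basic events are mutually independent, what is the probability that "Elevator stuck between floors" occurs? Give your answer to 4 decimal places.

0.6906

P(Leveling path fails) [AND] = 0.23 × 0.29 = 0.066700
P(Controller branch fails) [AND] = 0.06 × 0.20 × 0.38 = 0.004560
P(Door loop unavailable) [OR] = 1 − (1−0.066700) × (1−0.004560) × (1−0.15) × (1−0.18) = 0.352456
P(Brake release unavailable) [AND] = 0.31 × 0.24 × 0.17 = 0.012648
P(Safety circuit lost) [AND] = 0.012648 × 0.44 = 0.005565
P(Drive chain inoperative) [OR] = 1 − (1−0.36) × (1−0.33) × (1−0.12) = 0.622656
P(Leveling path 2 lost) [AND] = 0.622656 × 0.32 = 0.199250
P(Elevator stuck between floors) [OR] = 1 − (1−0.352456) × (1−0.005565) × (1−0.199250) × (1−0.40) = 0.690619
Rounded to 4 decimal places: P(Elevator stuck between floors) ≈ 0.6906.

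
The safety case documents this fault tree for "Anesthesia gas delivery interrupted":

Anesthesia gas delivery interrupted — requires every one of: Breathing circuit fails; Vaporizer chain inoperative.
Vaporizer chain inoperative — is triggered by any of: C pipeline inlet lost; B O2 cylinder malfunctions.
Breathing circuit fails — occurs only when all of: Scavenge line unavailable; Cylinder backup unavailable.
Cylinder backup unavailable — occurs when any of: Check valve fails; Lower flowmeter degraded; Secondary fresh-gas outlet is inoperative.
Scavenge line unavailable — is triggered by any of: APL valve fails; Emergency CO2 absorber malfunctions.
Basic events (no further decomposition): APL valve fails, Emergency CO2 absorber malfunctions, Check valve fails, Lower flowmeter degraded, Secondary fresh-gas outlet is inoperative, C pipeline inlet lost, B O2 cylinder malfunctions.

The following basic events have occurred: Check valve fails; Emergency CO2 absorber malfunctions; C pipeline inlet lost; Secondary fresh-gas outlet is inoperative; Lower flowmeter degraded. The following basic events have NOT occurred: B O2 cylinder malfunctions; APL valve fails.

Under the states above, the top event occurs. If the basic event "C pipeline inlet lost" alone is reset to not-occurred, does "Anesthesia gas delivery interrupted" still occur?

Counterfactual: set "C pipeline inlet lost" to not occurred.
Scavenge line unavailable [OR]: APL valve fails=not, Emergency CO2 absorber malfunctions=occurs → at least one input occurs → occurs.
Cylinder backup unavailable [OR]: Check valve fails=occurs, Lower flowmeter degraded=occurs, Secondary fresh-gas outlet is inoperative=occurs → at least one input occurs → occurs.
Breathing circuit fails [AND]: Scavenge line unavailable=occurs, Cylinder backup unavailable=occurs → all inputs occur → occurs.
Vaporizer chain inoperative [OR]: C pipeline inlet lost=not, B O2 cylinder malfunctions=not → no input occurs → does not occur.
Anesthesia gas delivery interrupted [AND]: Breathing circuit fails=occurs, Vaporizer chain inoperative=not → not all inputs occur → does not occur.

No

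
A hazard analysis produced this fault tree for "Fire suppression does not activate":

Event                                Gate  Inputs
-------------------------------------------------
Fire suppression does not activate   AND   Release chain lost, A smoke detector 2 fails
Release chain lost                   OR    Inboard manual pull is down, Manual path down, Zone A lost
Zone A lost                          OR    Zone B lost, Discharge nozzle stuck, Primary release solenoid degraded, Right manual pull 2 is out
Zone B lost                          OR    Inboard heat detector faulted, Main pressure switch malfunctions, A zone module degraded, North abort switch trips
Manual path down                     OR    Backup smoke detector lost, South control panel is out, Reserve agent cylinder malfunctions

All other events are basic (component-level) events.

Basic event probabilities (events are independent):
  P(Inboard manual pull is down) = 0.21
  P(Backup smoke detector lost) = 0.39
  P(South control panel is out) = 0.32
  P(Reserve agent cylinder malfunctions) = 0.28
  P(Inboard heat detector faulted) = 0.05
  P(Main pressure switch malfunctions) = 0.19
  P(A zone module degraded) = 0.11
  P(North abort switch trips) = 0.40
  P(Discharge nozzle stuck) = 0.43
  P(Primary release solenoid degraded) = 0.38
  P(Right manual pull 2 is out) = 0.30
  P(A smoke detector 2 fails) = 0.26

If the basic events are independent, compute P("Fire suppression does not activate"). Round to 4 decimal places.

P(Manual path down) [OR] = 1 − (1−0.39) × (1−0.32) × (1−0.28) = 0.701344
P(Zone B lost) [OR] = 1 − (1−0.05) × (1−0.19) × (1−0.11) × (1−0.40) = 0.589087
P(Zone A lost) [OR] = 1 − (1−0.589087) × (1−0.43) × (1−0.38) × (1−0.30) = 0.898348
P(Release chain lost) [OR] = 1 − (1−0.21) × (1−0.701344) × (1−0.898348) = 0.976016
P(Fire suppression does not activate) [AND] = 0.976016 × 0.26 = 0.253764
Rounded to 4 decimal places: P(Fire suppression does not activate) ≈ 0.2538.

0.2538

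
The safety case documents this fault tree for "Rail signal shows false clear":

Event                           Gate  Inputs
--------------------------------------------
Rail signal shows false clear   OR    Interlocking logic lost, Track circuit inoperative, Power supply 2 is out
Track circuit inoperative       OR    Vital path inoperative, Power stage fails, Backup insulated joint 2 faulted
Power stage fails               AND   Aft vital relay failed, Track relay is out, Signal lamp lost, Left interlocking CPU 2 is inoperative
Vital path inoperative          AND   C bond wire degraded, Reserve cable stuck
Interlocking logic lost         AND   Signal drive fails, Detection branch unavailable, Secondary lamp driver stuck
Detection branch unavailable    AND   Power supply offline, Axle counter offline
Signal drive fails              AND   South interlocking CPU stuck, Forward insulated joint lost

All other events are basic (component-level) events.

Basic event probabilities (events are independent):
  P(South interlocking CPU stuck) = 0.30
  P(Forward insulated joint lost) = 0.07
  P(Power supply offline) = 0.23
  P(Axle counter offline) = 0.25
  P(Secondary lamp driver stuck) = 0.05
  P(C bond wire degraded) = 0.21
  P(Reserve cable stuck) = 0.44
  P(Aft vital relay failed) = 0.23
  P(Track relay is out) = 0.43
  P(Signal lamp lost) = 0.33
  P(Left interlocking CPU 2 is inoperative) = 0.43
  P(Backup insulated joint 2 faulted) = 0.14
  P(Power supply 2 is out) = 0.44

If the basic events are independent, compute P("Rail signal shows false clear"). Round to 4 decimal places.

P(Signal drive fails) [AND] = 0.30 × 0.07 = 0.021000
P(Detection branch unavailable) [AND] = 0.23 × 0.25 = 0.057500
P(Interlocking logic lost) [AND] = 0.021000 × 0.057500 × 0.05 = 0.000060
P(Vital path inoperative) [AND] = 0.21 × 0.44 = 0.092400
P(Power stage fails) [AND] = 0.23 × 0.43 × 0.33 × 0.43 = 0.014034
P(Track circuit inoperative) [OR] = 1 − (1−0.092400) × (1−0.014034) × (1−0.14) = 0.230418
P(Rail signal shows false clear) [OR] = 1 − (1−0.000060) × (1−0.230418) × (1−0.44) = 0.569060
Rounded to 4 decimal places: P(Rail signal shows false clear) ≈ 0.5691.

0.5691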